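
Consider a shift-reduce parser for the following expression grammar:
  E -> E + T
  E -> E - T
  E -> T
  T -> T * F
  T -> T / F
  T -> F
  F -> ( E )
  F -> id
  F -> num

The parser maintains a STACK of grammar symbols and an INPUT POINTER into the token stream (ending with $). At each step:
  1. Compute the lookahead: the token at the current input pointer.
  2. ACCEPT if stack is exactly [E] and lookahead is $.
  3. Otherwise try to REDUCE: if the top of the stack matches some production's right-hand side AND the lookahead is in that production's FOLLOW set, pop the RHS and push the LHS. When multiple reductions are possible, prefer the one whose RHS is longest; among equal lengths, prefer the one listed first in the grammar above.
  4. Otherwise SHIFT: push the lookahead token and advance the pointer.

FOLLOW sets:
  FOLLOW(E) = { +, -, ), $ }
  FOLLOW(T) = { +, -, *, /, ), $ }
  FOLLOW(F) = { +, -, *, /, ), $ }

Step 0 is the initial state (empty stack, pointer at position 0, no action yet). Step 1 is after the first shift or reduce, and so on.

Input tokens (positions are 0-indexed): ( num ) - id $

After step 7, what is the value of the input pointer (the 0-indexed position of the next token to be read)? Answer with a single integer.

Step 1: shift (. Stack=[(] ptr=1 lookahead=num remaining=[num ) - id $]
Step 2: shift num. Stack=[( num] ptr=2 lookahead=) remaining=[) - id $]
Step 3: reduce F->num. Stack=[( F] ptr=2 lookahead=) remaining=[) - id $]
Step 4: reduce T->F. Stack=[( T] ptr=2 lookahead=) remaining=[) - id $]
Step 5: reduce E->T. Stack=[( E] ptr=2 lookahead=) remaining=[) - id $]
Step 6: shift ). Stack=[( E )] ptr=3 lookahead=- remaining=[- id $]
Step 7: reduce F->( E ). Stack=[F] ptr=3 lookahead=- remaining=[- id $]

Answer: 3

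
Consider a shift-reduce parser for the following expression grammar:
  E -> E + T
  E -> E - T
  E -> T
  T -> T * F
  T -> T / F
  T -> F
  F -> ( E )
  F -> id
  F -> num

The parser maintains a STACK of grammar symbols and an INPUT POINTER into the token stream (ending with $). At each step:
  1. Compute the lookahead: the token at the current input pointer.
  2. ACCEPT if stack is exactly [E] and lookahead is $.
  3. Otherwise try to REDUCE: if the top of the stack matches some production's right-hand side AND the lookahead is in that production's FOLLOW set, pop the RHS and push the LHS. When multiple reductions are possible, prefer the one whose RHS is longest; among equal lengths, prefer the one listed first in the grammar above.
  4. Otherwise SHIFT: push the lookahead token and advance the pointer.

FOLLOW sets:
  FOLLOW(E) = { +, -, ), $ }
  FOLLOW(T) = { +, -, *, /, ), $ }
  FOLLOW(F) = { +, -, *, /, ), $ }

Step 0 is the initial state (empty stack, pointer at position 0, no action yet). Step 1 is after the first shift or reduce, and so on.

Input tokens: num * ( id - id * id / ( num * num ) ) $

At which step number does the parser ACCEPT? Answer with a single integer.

Answer: 36

Derivation:
Step 1: shift num. Stack=[num] ptr=1 lookahead=* remaining=[* ( id - id * id / ( num * num ) ) $]
Step 2: reduce F->num. Stack=[F] ptr=1 lookahead=* remaining=[* ( id - id * id / ( num * num ) ) $]
Step 3: reduce T->F. Stack=[T] ptr=1 lookahead=* remaining=[* ( id - id * id / ( num * num ) ) $]
Step 4: shift *. Stack=[T *] ptr=2 lookahead=( remaining=[( id - id * id / ( num * num ) ) $]
Step 5: shift (. Stack=[T * (] ptr=3 lookahead=id remaining=[id - id * id / ( num * num ) ) $]
Step 6: shift id. Stack=[T * ( id] ptr=4 lookahead=- remaining=[- id * id / ( num * num ) ) $]
Step 7: reduce F->id. Stack=[T * ( F] ptr=4 lookahead=- remaining=[- id * id / ( num * num ) ) $]
Step 8: reduce T->F. Stack=[T * ( T] ptr=4 lookahead=- remaining=[- id * id / ( num * num ) ) $]
Step 9: reduce E->T. Stack=[T * ( E] ptr=4 lookahead=- remaining=[- id * id / ( num * num ) ) $]
Step 10: shift -. Stack=[T * ( E -] ptr=5 lookahead=id remaining=[id * id / ( num * num ) ) $]
Step 11: shift id. Stack=[T * ( E - id] ptr=6 lookahead=* remaining=[* id / ( num * num ) ) $]
Step 12: reduce F->id. Stack=[T * ( E - F] ptr=6 lookahead=* remaining=[* id / ( num * num ) ) $]
Step 13: reduce T->F. Stack=[T * ( E - T] ptr=6 lookahead=* remaining=[* id / ( num * num ) ) $]
Step 14: shift *. Stack=[T * ( E - T *] ptr=7 lookahead=id remaining=[id / ( num * num ) ) $]
Step 15: shift id. Stack=[T * ( E - T * id] ptr=8 lookahead=/ remaining=[/ ( num * num ) ) $]
Step 16: reduce F->id. Stack=[T * ( E - T * F] ptr=8 lookahead=/ remaining=[/ ( num * num ) ) $]
Step 17: reduce T->T * F. Stack=[T * ( E - T] ptr=8 lookahead=/ remaining=[/ ( num * num ) ) $]
Step 18: shift /. Stack=[T * ( E - T /] ptr=9 lookahead=( remaining=[( num * num ) ) $]
Step 19: shift (. Stack=[T * ( E - T / (] ptr=10 lookahead=num remaining=[num * num ) ) $]
Step 20: shift num. Stack=[T * ( E - T / ( num] ptr=11 lookahead=* remaining=[* num ) ) $]
Step 21: reduce F->num. Stack=[T * ( E - T / ( F] ptr=11 lookahead=* remaining=[* num ) ) $]
Step 22: reduce T->F. Stack=[T * ( E - T / ( T] ptr=11 lookahead=* remaining=[* num ) ) $]
Step 23: shift *. Stack=[T * ( E - T / ( T *] ptr=12 lookahead=num remaining=[num ) ) $]
Step 24: shift num. Stack=[T * ( E - T / ( T * num] ptr=13 lookahead=) remaining=[) ) $]
Step 25: reduce F->num. Stack=[T * ( E - T / ( T * F] ptr=13 lookahead=) remaining=[) ) $]
Step 26: reduce T->T * F. Stack=[T * ( E - T / ( T] ptr=13 lookahead=) remaining=[) ) $]
Step 27: reduce E->T. Stack=[T * ( E - T / ( E] ptr=13 lookahead=) remaining=[) ) $]
Step 28: shift ). Stack=[T * ( E - T / ( E )] ptr=14 lookahead=) remaining=[) $]
Step 29: reduce F->( E ). Stack=[T * ( E - T / F] ptr=14 lookahead=) remaining=[) $]
Step 30: reduce T->T / F. Stack=[T * ( E - T] ptr=14 lookahead=) remaining=[) $]
Step 31: reduce E->E - T. Stack=[T * ( E] ptr=14 lookahead=) remaining=[) $]
Step 32: shift ). Stack=[T * ( E )] ptr=15 lookahead=$ remaining=[$]
Step 33: reduce F->( E ). Stack=[T * F] ptr=15 lookahead=$ remaining=[$]
Step 34: reduce T->T * F. Stack=[T] ptr=15 lookahead=$ remaining=[$]
Step 35: reduce E->T. Stack=[E] ptr=15 lookahead=$ remaining=[$]
Step 36: accept. Stack=[E] ptr=15 lookahead=$ remaining=[$]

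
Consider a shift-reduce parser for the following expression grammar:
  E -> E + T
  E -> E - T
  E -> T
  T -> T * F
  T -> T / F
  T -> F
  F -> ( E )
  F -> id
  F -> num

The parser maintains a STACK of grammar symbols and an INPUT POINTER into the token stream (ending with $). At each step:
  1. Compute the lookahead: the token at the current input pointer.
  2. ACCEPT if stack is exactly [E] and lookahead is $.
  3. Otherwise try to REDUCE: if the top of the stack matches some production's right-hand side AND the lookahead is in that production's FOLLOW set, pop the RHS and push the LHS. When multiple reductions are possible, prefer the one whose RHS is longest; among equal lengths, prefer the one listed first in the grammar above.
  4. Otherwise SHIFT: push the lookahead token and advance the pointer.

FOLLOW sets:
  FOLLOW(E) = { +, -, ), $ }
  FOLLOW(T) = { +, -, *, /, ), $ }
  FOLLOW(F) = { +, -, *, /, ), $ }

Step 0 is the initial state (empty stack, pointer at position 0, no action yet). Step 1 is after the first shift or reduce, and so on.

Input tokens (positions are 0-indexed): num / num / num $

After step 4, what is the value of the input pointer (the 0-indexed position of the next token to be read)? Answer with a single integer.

Step 1: shift num. Stack=[num] ptr=1 lookahead=/ remaining=[/ num / num $]
Step 2: reduce F->num. Stack=[F] ptr=1 lookahead=/ remaining=[/ num / num $]
Step 3: reduce T->F. Stack=[T] ptr=1 lookahead=/ remaining=[/ num / num $]
Step 4: shift /. Stack=[T /] ptr=2 lookahead=num remaining=[num / num $]

Answer: 2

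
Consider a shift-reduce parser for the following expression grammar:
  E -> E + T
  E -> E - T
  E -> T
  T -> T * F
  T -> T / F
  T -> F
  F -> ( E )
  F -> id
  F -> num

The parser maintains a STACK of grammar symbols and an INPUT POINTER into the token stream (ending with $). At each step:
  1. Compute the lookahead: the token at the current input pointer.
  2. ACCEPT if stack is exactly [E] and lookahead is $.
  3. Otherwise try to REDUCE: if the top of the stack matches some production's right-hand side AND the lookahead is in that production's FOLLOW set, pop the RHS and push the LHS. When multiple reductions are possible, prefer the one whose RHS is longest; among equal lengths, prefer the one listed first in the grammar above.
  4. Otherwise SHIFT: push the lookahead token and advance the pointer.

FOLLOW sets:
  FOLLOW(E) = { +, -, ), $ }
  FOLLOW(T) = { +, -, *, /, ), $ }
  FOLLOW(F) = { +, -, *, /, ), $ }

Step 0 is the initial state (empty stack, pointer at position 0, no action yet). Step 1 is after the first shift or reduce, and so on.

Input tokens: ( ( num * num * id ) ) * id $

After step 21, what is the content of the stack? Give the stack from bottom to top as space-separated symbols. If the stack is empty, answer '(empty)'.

Step 1: shift (. Stack=[(] ptr=1 lookahead=( remaining=[( num * num * id ) ) * id $]
Step 2: shift (. Stack=[( (] ptr=2 lookahead=num remaining=[num * num * id ) ) * id $]
Step 3: shift num. Stack=[( ( num] ptr=3 lookahead=* remaining=[* num * id ) ) * id $]
Step 4: reduce F->num. Stack=[( ( F] ptr=3 lookahead=* remaining=[* num * id ) ) * id $]
Step 5: reduce T->F. Stack=[( ( T] ptr=3 lookahead=* remaining=[* num * id ) ) * id $]
Step 6: shift *. Stack=[( ( T *] ptr=4 lookahead=num remaining=[num * id ) ) * id $]
Step 7: shift num. Stack=[( ( T * num] ptr=5 lookahead=* remaining=[* id ) ) * id $]
Step 8: reduce F->num. Stack=[( ( T * F] ptr=5 lookahead=* remaining=[* id ) ) * id $]
Step 9: reduce T->T * F. Stack=[( ( T] ptr=5 lookahead=* remaining=[* id ) ) * id $]
Step 10: shift *. Stack=[( ( T *] ptr=6 lookahead=id remaining=[id ) ) * id $]
Step 11: shift id. Stack=[( ( T * id] ptr=7 lookahead=) remaining=[) ) * id $]
Step 12: reduce F->id. Stack=[( ( T * F] ptr=7 lookahead=) remaining=[) ) * id $]
Step 13: reduce T->T * F. Stack=[( ( T] ptr=7 lookahead=) remaining=[) ) * id $]
Step 14: reduce E->T. Stack=[( ( E] ptr=7 lookahead=) remaining=[) ) * id $]
Step 15: shift ). Stack=[( ( E )] ptr=8 lookahead=) remaining=[) * id $]
Step 16: reduce F->( E ). Stack=[( F] ptr=8 lookahead=) remaining=[) * id $]
Step 17: reduce T->F. Stack=[( T] ptr=8 lookahead=) remaining=[) * id $]
Step 18: reduce E->T. Stack=[( E] ptr=8 lookahead=) remaining=[) * id $]
Step 19: shift ). Stack=[( E )] ptr=9 lookahead=* remaining=[* id $]
Step 20: reduce F->( E ). Stack=[F] ptr=9 lookahead=* remaining=[* id $]
Step 21: reduce T->F. Stack=[T] ptr=9 lookahead=* remaining=[* id $]

Answer: T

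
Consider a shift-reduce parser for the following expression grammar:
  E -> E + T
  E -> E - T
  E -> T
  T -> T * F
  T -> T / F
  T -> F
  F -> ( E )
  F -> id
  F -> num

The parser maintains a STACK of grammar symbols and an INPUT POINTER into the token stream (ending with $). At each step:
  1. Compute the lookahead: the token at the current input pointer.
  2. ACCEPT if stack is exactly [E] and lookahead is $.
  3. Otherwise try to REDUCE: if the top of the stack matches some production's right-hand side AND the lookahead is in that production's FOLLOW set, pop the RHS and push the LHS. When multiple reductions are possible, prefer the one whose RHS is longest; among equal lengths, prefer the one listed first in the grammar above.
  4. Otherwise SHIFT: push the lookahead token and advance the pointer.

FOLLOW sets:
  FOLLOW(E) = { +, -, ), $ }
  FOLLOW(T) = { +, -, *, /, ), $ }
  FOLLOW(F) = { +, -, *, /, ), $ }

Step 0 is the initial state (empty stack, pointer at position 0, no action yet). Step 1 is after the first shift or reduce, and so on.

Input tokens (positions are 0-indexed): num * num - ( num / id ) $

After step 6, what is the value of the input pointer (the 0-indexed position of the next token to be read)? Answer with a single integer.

Step 1: shift num. Stack=[num] ptr=1 lookahead=* remaining=[* num - ( num / id ) $]
Step 2: reduce F->num. Stack=[F] ptr=1 lookahead=* remaining=[* num - ( num / id ) $]
Step 3: reduce T->F. Stack=[T] ptr=1 lookahead=* remaining=[* num - ( num / id ) $]
Step 4: shift *. Stack=[T *] ptr=2 lookahead=num remaining=[num - ( num / id ) $]
Step 5: shift num. Stack=[T * num] ptr=3 lookahead=- remaining=[- ( num / id ) $]
Step 6: reduce F->num. Stack=[T * F] ptr=3 lookahead=- remaining=[- ( num / id ) $]

Answer: 3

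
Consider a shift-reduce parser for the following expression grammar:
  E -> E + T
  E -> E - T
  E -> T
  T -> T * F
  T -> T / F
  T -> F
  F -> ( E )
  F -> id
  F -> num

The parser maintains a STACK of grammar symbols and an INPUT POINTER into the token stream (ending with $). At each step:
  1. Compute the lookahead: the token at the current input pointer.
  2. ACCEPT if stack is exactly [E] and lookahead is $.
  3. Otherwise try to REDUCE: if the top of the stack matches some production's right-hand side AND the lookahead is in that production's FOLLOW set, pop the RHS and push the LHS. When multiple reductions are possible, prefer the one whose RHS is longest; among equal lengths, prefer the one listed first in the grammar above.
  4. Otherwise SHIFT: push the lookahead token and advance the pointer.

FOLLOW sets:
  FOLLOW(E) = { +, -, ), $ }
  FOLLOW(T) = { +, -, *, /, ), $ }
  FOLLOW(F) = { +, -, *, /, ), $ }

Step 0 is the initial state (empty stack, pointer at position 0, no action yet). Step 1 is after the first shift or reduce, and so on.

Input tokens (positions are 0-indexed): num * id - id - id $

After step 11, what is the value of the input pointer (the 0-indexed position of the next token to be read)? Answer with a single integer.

Step 1: shift num. Stack=[num] ptr=1 lookahead=* remaining=[* id - id - id $]
Step 2: reduce F->num. Stack=[F] ptr=1 lookahead=* remaining=[* id - id - id $]
Step 3: reduce T->F. Stack=[T] ptr=1 lookahead=* remaining=[* id - id - id $]
Step 4: shift *. Stack=[T *] ptr=2 lookahead=id remaining=[id - id - id $]
Step 5: shift id. Stack=[T * id] ptr=3 lookahead=- remaining=[- id - id $]
Step 6: reduce F->id. Stack=[T * F] ptr=3 lookahead=- remaining=[- id - id $]
Step 7: reduce T->T * F. Stack=[T] ptr=3 lookahead=- remaining=[- id - id $]
Step 8: reduce E->T. Stack=[E] ptr=3 lookahead=- remaining=[- id - id $]
Step 9: shift -. Stack=[E -] ptr=4 lookahead=id remaining=[id - id $]
Step 10: shift id. Stack=[E - id] ptr=5 lookahead=- remaining=[- id $]
Step 11: reduce F->id. Stack=[E - F] ptr=5 lookahead=- remaining=[- id $]

Answer: 5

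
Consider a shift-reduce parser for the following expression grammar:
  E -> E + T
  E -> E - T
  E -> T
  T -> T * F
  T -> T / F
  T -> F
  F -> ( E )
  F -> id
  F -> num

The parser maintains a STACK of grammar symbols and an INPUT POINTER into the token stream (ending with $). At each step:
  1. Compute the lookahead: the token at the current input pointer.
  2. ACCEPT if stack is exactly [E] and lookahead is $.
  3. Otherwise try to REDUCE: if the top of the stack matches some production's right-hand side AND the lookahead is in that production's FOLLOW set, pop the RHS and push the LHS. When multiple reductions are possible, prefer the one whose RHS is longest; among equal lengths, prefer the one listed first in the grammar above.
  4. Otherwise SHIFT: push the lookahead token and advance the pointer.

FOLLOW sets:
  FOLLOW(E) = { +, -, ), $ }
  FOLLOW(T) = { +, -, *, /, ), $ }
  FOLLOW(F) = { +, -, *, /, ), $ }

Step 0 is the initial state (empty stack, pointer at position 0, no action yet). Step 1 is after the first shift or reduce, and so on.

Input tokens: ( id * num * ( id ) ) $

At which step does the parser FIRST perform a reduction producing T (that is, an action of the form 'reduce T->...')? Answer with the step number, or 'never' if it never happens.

Step 1: shift (. Stack=[(] ptr=1 lookahead=id remaining=[id * num * ( id ) ) $]
Step 2: shift id. Stack=[( id] ptr=2 lookahead=* remaining=[* num * ( id ) ) $]
Step 3: reduce F->id. Stack=[( F] ptr=2 lookahead=* remaining=[* num * ( id ) ) $]
Step 4: reduce T->F. Stack=[( T] ptr=2 lookahead=* remaining=[* num * ( id ) ) $]

Answer: 4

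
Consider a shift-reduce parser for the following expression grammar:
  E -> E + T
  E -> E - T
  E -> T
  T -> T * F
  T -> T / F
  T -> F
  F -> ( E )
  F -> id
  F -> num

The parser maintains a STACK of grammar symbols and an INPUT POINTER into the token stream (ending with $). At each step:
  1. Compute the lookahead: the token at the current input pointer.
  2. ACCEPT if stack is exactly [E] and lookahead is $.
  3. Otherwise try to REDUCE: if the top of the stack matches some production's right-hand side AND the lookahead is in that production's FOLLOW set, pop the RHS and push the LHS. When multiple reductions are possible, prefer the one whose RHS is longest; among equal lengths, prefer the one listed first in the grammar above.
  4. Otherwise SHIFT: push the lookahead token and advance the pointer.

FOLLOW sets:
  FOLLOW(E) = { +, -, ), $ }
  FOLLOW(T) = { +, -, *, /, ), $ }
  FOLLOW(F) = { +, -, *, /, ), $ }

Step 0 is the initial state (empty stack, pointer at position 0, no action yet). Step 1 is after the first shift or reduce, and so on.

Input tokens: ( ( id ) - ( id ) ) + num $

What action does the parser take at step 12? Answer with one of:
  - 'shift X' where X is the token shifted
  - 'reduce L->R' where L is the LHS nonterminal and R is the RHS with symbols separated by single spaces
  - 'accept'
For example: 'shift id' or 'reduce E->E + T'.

Step 1: shift (. Stack=[(] ptr=1 lookahead=( remaining=[( id ) - ( id ) ) + num $]
Step 2: shift (. Stack=[( (] ptr=2 lookahead=id remaining=[id ) - ( id ) ) + num $]
Step 3: shift id. Stack=[( ( id] ptr=3 lookahead=) remaining=[) - ( id ) ) + num $]
Step 4: reduce F->id. Stack=[( ( F] ptr=3 lookahead=) remaining=[) - ( id ) ) + num $]
Step 5: reduce T->F. Stack=[( ( T] ptr=3 lookahead=) remaining=[) - ( id ) ) + num $]
Step 6: reduce E->T. Stack=[( ( E] ptr=3 lookahead=) remaining=[) - ( id ) ) + num $]
Step 7: shift ). Stack=[( ( E )] ptr=4 lookahead=- remaining=[- ( id ) ) + num $]
Step 8: reduce F->( E ). Stack=[( F] ptr=4 lookahead=- remaining=[- ( id ) ) + num $]
Step 9: reduce T->F. Stack=[( T] ptr=4 lookahead=- remaining=[- ( id ) ) + num $]
Step 10: reduce E->T. Stack=[( E] ptr=4 lookahead=- remaining=[- ( id ) ) + num $]
Step 11: shift -. Stack=[( E -] ptr=5 lookahead=( remaining=[( id ) ) + num $]
Step 12: shift (. Stack=[( E - (] ptr=6 lookahead=id remaining=[id ) ) + num $]

Answer: shift (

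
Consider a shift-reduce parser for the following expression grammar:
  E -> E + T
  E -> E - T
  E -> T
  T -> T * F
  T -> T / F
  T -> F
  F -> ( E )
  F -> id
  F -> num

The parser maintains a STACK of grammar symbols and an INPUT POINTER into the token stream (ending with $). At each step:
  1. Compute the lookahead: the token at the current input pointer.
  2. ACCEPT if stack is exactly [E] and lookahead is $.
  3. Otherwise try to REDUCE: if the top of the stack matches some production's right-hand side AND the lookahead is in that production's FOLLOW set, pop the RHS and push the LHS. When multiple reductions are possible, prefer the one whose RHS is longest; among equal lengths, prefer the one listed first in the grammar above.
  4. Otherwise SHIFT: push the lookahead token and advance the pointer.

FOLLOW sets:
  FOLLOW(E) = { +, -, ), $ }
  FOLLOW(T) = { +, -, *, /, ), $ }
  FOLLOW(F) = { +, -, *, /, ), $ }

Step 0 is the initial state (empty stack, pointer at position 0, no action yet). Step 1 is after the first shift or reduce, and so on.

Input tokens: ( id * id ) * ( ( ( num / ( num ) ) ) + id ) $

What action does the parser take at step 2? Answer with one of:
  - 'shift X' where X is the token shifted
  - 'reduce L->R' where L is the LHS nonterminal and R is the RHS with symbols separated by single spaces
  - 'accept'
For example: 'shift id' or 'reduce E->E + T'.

Answer: shift id

Derivation:
Step 1: shift (. Stack=[(] ptr=1 lookahead=id remaining=[id * id ) * ( ( ( num / ( num ) ) ) + id ) $]
Step 2: shift id. Stack=[( id] ptr=2 lookahead=* remaining=[* id ) * ( ( ( num / ( num ) ) ) + id ) $]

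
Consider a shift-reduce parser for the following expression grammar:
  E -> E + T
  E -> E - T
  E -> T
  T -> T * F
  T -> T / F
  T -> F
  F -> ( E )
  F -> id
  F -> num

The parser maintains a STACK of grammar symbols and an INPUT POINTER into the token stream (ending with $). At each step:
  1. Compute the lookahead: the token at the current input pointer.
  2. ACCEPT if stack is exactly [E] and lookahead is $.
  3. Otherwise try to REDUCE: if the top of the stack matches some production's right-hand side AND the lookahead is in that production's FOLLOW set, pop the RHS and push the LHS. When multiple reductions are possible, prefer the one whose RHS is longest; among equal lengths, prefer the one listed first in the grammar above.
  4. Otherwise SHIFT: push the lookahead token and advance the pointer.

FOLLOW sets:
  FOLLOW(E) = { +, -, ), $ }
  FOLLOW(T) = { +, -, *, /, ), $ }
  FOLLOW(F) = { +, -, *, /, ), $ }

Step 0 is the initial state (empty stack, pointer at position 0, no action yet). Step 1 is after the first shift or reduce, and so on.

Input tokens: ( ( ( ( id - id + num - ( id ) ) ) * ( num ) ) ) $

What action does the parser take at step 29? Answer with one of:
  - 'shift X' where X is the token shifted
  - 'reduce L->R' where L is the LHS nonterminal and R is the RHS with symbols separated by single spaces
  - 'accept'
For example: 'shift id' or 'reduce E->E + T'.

Answer: shift )

Derivation:
Step 1: shift (. Stack=[(] ptr=1 lookahead=( remaining=[( ( ( id - id + num - ( id ) ) ) * ( num ) ) ) $]
Step 2: shift (. Stack=[( (] ptr=2 lookahead=( remaining=[( ( id - id + num - ( id ) ) ) * ( num ) ) ) $]
Step 3: shift (. Stack=[( ( (] ptr=3 lookahead=( remaining=[( id - id + num - ( id ) ) ) * ( num ) ) ) $]
Step 4: shift (. Stack=[( ( ( (] ptr=4 lookahead=id remaining=[id - id + num - ( id ) ) ) * ( num ) ) ) $]
Step 5: shift id. Stack=[( ( ( ( id] ptr=5 lookahead=- remaining=[- id + num - ( id ) ) ) * ( num ) ) ) $]
Step 6: reduce F->id. Stack=[( ( ( ( F] ptr=5 lookahead=- remaining=[- id + num - ( id ) ) ) * ( num ) ) ) $]
Step 7: reduce T->F. Stack=[( ( ( ( T] ptr=5 lookahead=- remaining=[- id + num - ( id ) ) ) * ( num ) ) ) $]
Step 8: reduce E->T. Stack=[( ( ( ( E] ptr=5 lookahead=- remaining=[- id + num - ( id ) ) ) * ( num ) ) ) $]
Step 9: shift -. Stack=[( ( ( ( E -] ptr=6 lookahead=id remaining=[id + num - ( id ) ) ) * ( num ) ) ) $]
Step 10: shift id. Stack=[( ( ( ( E - id] ptr=7 lookahead=+ remaining=[+ num - ( id ) ) ) * ( num ) ) ) $]
Step 11: reduce F->id. Stack=[( ( ( ( E - F] ptr=7 lookahead=+ remaining=[+ num - ( id ) ) ) * ( num ) ) ) $]
Step 12: reduce T->F. Stack=[( ( ( ( E - T] ptr=7 lookahead=+ remaining=[+ num - ( id ) ) ) * ( num ) ) ) $]
Step 13: reduce E->E - T. Stack=[( ( ( ( E] ptr=7 lookahead=+ remaining=[+ num - ( id ) ) ) * ( num ) ) ) $]
Step 14: shift +. Stack=[( ( ( ( E +] ptr=8 lookahead=num remaining=[num - ( id ) ) ) * ( num ) ) ) $]
Step 15: shift num. Stack=[( ( ( ( E + num] ptr=9 lookahead=- remaining=[- ( id ) ) ) * ( num ) ) ) $]
Step 16: reduce F->num. Stack=[( ( ( ( E + F] ptr=9 lookahead=- remaining=[- ( id ) ) ) * ( num ) ) ) $]
Step 17: reduce T->F. Stack=[( ( ( ( E + T] ptr=9 lookahead=- remaining=[- ( id ) ) ) * ( num ) ) ) $]
Step 18: reduce E->E + T. Stack=[( ( ( ( E] ptr=9 lookahead=- remaining=[- ( id ) ) ) * ( num ) ) ) $]
Step 19: shift -. Stack=[( ( ( ( E -] ptr=10 lookahead=( remaining=[( id ) ) ) * ( num ) ) ) $]
Step 20: shift (. Stack=[( ( ( ( E - (] ptr=11 lookahead=id remaining=[id ) ) ) * ( num ) ) ) $]
Step 21: shift id. Stack=[( ( ( ( E - ( id] ptr=12 lookahead=) remaining=[) ) ) * ( num ) ) ) $]
Step 22: reduce F->id. Stack=[( ( ( ( E - ( F] ptr=12 lookahead=) remaining=[) ) ) * ( num ) ) ) $]
Step 23: reduce T->F. Stack=[( ( ( ( E - ( T] ptr=12 lookahead=) remaining=[) ) ) * ( num ) ) ) $]
Step 24: reduce E->T. Stack=[( ( ( ( E - ( E] ptr=12 lookahead=) remaining=[) ) ) * ( num ) ) ) $]
Step 25: shift ). Stack=[( ( ( ( E - ( E )] ptr=13 lookahead=) remaining=[) ) * ( num ) ) ) $]
Step 26: reduce F->( E ). Stack=[( ( ( ( E - F] ptr=13 lookahead=) remaining=[) ) * ( num ) ) ) $]
Step 27: reduce T->F. Stack=[( ( ( ( E - T] ptr=13 lookahead=) remaining=[) ) * ( num ) ) ) $]
Step 28: reduce E->E - T. Stack=[( ( ( ( E] ptr=13 lookahead=) remaining=[) ) * ( num ) ) ) $]
Step 29: shift ). Stack=[( ( ( ( E )] ptr=14 lookahead=) remaining=[) * ( num ) ) ) $]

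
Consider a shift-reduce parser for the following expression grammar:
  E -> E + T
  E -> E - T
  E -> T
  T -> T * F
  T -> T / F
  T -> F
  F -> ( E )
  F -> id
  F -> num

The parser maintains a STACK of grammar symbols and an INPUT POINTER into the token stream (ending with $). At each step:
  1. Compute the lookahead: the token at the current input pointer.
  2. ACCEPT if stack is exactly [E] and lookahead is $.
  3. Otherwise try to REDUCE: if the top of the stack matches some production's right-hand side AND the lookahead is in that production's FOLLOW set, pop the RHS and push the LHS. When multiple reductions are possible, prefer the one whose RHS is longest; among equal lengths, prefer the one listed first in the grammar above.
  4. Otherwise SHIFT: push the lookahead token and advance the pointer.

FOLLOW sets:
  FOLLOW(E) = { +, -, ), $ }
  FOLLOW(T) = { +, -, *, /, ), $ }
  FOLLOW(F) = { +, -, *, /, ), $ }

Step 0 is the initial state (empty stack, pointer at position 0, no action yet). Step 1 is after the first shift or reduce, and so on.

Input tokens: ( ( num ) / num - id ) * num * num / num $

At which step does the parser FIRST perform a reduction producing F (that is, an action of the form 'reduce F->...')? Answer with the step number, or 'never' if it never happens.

Step 1: shift (. Stack=[(] ptr=1 lookahead=( remaining=[( num ) / num - id ) * num * num / num $]
Step 2: shift (. Stack=[( (] ptr=2 lookahead=num remaining=[num ) / num - id ) * num * num / num $]
Step 3: shift num. Stack=[( ( num] ptr=3 lookahead=) remaining=[) / num - id ) * num * num / num $]
Step 4: reduce F->num. Stack=[( ( F] ptr=3 lookahead=) remaining=[) / num - id ) * num * num / num $]

Answer: 4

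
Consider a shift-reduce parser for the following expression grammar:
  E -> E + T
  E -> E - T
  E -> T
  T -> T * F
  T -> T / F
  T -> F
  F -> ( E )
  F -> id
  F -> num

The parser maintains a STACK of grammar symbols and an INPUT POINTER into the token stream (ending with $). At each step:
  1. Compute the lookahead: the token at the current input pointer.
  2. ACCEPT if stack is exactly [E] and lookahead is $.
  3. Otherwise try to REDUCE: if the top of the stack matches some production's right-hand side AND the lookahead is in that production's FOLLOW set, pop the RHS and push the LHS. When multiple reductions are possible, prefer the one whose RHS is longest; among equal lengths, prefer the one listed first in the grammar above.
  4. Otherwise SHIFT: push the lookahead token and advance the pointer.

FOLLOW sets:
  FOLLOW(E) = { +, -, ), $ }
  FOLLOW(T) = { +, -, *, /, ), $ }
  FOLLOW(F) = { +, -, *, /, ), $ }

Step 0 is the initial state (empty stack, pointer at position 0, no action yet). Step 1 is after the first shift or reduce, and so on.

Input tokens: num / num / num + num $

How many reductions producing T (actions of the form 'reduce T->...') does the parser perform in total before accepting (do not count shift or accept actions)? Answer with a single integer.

Step 1: shift num. Stack=[num] ptr=1 lookahead=/ remaining=[/ num / num + num $]
Step 2: reduce F->num. Stack=[F] ptr=1 lookahead=/ remaining=[/ num / num + num $]
Step 3: reduce T->F. Stack=[T] ptr=1 lookahead=/ remaining=[/ num / num + num $]
Step 4: shift /. Stack=[T /] ptr=2 lookahead=num remaining=[num / num + num $]
Step 5: shift num. Stack=[T / num] ptr=3 lookahead=/ remaining=[/ num + num $]
Step 6: reduce F->num. Stack=[T / F] ptr=3 lookahead=/ remaining=[/ num + num $]
Step 7: reduce T->T / F. Stack=[T] ptr=3 lookahead=/ remaining=[/ num + num $]
Step 8: shift /. Stack=[T /] ptr=4 lookahead=num remaining=[num + num $]
Step 9: shift num. Stack=[T / num] ptr=5 lookahead=+ remaining=[+ num $]
Step 10: reduce F->num. Stack=[T / F] ptr=5 lookahead=+ remaining=[+ num $]
Step 11: reduce T->T / F. Stack=[T] ptr=5 lookahead=+ remaining=[+ num $]
Step 12: reduce E->T. Stack=[E] ptr=5 lookahead=+ remaining=[+ num $]
Step 13: shift +. Stack=[E +] ptr=6 lookahead=num remaining=[num $]
Step 14: shift num. Stack=[E + num] ptr=7 lookahead=$ remaining=[$]
Step 15: reduce F->num. Stack=[E + F] ptr=7 lookahead=$ remaining=[$]
Step 16: reduce T->F. Stack=[E + T] ptr=7 lookahead=$ remaining=[$]
Step 17: reduce E->E + T. Stack=[E] ptr=7 lookahead=$ remaining=[$]
Step 18: accept. Stack=[E] ptr=7 lookahead=$ remaining=[$]

Answer: 4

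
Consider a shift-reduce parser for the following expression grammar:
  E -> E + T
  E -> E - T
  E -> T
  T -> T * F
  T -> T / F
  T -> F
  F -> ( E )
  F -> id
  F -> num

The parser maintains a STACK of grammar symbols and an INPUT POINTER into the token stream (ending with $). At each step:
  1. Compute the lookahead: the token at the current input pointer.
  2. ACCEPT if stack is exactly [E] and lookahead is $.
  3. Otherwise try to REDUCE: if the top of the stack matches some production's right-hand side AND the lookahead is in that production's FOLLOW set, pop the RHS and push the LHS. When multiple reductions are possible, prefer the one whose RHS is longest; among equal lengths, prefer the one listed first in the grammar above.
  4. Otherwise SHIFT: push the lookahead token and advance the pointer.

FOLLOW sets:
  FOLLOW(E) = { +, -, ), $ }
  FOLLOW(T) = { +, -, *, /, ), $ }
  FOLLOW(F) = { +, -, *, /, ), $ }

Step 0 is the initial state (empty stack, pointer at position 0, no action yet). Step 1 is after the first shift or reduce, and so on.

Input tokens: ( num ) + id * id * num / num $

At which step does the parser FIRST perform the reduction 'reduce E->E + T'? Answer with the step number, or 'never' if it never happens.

Step 1: shift (. Stack=[(] ptr=1 lookahead=num remaining=[num ) + id * id * num / num $]
Step 2: shift num. Stack=[( num] ptr=2 lookahead=) remaining=[) + id * id * num / num $]
Step 3: reduce F->num. Stack=[( F] ptr=2 lookahead=) remaining=[) + id * id * num / num $]
Step 4: reduce T->F. Stack=[( T] ptr=2 lookahead=) remaining=[) + id * id * num / num $]
Step 5: reduce E->T. Stack=[( E] ptr=2 lookahead=) remaining=[) + id * id * num / num $]
Step 6: shift ). Stack=[( E )] ptr=3 lookahead=+ remaining=[+ id * id * num / num $]
Step 7: reduce F->( E ). Stack=[F] ptr=3 lookahead=+ remaining=[+ id * id * num / num $]
Step 8: reduce T->F. Stack=[T] ptr=3 lookahead=+ remaining=[+ id * id * num / num $]
Step 9: reduce E->T. Stack=[E] ptr=3 lookahead=+ remaining=[+ id * id * num / num $]
Step 10: shift +. Stack=[E +] ptr=4 lookahead=id remaining=[id * id * num / num $]
Step 11: shift id. Stack=[E + id] ptr=5 lookahead=* remaining=[* id * num / num $]
Step 12: reduce F->id. Stack=[E + F] ptr=5 lookahead=* remaining=[* id * num / num $]
Step 13: reduce T->F. Stack=[E + T] ptr=5 lookahead=* remaining=[* id * num / num $]
Step 14: shift *. Stack=[E + T *] ptr=6 lookahead=id remaining=[id * num / num $]
Step 15: shift id. Stack=[E + T * id] ptr=7 lookahead=* remaining=[* num / num $]
Step 16: reduce F->id. Stack=[E + T * F] ptr=7 lookahead=* remaining=[* num / num $]
Step 17: reduce T->T * F. Stack=[E + T] ptr=7 lookahead=* remaining=[* num / num $]
Step 18: shift *. Stack=[E + T *] ptr=8 lookahead=num remaining=[num / num $]
Step 19: shift num. Stack=[E + T * num] ptr=9 lookahead=/ remaining=[/ num $]
Step 20: reduce F->num. Stack=[E + T * F] ptr=9 lookahead=/ remaining=[/ num $]
Step 21: reduce T->T * F. Stack=[E + T] ptr=9 lookahead=/ remaining=[/ num $]
Step 22: shift /. Stack=[E + T /] ptr=10 lookahead=num remaining=[num $]
Step 23: shift num. Stack=[E + T / num] ptr=11 lookahead=$ remaining=[$]
Step 24: reduce F->num. Stack=[E + T / F] ptr=11 lookahead=$ remaining=[$]
Step 25: reduce T->T / F. Stack=[E + T] ptr=11 lookahead=$ remaining=[$]
Step 26: reduce E->E + T. Stack=[E] ptr=11 lookahead=$ remaining=[$]

Answer: 26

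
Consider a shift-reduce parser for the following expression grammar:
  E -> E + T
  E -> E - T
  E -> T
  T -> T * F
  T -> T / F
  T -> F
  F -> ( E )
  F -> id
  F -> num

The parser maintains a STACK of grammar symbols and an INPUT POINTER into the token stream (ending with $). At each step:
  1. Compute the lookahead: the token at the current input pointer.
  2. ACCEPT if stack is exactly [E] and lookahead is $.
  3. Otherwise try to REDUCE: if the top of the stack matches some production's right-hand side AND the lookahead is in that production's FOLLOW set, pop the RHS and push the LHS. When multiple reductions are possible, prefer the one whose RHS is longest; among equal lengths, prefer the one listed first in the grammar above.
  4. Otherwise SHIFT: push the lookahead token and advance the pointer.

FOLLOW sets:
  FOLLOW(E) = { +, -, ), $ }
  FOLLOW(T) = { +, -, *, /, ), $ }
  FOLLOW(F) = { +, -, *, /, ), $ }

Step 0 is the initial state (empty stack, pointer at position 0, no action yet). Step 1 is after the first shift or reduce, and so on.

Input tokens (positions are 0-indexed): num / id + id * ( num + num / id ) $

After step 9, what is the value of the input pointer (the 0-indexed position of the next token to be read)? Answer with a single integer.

Step 1: shift num. Stack=[num] ptr=1 lookahead=/ remaining=[/ id + id * ( num + num / id ) $]
Step 2: reduce F->num. Stack=[F] ptr=1 lookahead=/ remaining=[/ id + id * ( num + num / id ) $]
Step 3: reduce T->F. Stack=[T] ptr=1 lookahead=/ remaining=[/ id + id * ( num + num / id ) $]
Step 4: shift /. Stack=[T /] ptr=2 lookahead=id remaining=[id + id * ( num + num / id ) $]
Step 5: shift id. Stack=[T / id] ptr=3 lookahead=+ remaining=[+ id * ( num + num / id ) $]
Step 6: reduce F->id. Stack=[T / F] ptr=3 lookahead=+ remaining=[+ id * ( num + num / id ) $]
Step 7: reduce T->T / F. Stack=[T] ptr=3 lookahead=+ remaining=[+ id * ( num + num / id ) $]
Step 8: reduce E->T. Stack=[E] ptr=3 lookahead=+ remaining=[+ id * ( num + num / id ) $]
Step 9: shift +. Stack=[E +] ptr=4 lookahead=id remaining=[id * ( num + num / id ) $]

Answer: 4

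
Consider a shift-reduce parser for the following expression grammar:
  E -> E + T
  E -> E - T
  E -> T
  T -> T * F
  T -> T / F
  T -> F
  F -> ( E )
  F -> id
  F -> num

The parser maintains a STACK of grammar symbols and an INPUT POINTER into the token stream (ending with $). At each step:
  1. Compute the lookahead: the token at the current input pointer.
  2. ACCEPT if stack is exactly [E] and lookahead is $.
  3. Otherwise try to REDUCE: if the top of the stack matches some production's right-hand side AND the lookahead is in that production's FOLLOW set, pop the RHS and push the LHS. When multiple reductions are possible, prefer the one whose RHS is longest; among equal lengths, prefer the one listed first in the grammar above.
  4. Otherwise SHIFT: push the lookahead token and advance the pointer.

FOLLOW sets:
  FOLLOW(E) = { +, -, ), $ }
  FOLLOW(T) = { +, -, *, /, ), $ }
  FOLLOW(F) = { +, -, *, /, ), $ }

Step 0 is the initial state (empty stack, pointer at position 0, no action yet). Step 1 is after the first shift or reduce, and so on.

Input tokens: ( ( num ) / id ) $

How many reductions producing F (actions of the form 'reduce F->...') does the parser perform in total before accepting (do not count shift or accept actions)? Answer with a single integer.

Step 1: shift (. Stack=[(] ptr=1 lookahead=( remaining=[( num ) / id ) $]
Step 2: shift (. Stack=[( (] ptr=2 lookahead=num remaining=[num ) / id ) $]
Step 3: shift num. Stack=[( ( num] ptr=3 lookahead=) remaining=[) / id ) $]
Step 4: reduce F->num. Stack=[( ( F] ptr=3 lookahead=) remaining=[) / id ) $]
Step 5: reduce T->F. Stack=[( ( T] ptr=3 lookahead=) remaining=[) / id ) $]
Step 6: reduce E->T. Stack=[( ( E] ptr=3 lookahead=) remaining=[) / id ) $]
Step 7: shift ). Stack=[( ( E )] ptr=4 lookahead=/ remaining=[/ id ) $]
Step 8: reduce F->( E ). Stack=[( F] ptr=4 lookahead=/ remaining=[/ id ) $]
Step 9: reduce T->F. Stack=[( T] ptr=4 lookahead=/ remaining=[/ id ) $]
Step 10: shift /. Stack=[( T /] ptr=5 lookahead=id remaining=[id ) $]
Step 11: shift id. Stack=[( T / id] ptr=6 lookahead=) remaining=[) $]
Step 12: reduce F->id. Stack=[( T / F] ptr=6 lookahead=) remaining=[) $]
Step 13: reduce T->T / F. Stack=[( T] ptr=6 lookahead=) remaining=[) $]
Step 14: reduce E->T. Stack=[( E] ptr=6 lookahead=) remaining=[) $]
Step 15: shift ). Stack=[( E )] ptr=7 lookahead=$ remaining=[$]
Step 16: reduce F->( E ). Stack=[F] ptr=7 lookahead=$ remaining=[$]
Step 17: reduce T->F. Stack=[T] ptr=7 lookahead=$ remaining=[$]
Step 18: reduce E->T. Stack=[E] ptr=7 lookahead=$ remaining=[$]
Step 19: accept. Stack=[E] ptr=7 lookahead=$ remaining=[$]

Answer: 4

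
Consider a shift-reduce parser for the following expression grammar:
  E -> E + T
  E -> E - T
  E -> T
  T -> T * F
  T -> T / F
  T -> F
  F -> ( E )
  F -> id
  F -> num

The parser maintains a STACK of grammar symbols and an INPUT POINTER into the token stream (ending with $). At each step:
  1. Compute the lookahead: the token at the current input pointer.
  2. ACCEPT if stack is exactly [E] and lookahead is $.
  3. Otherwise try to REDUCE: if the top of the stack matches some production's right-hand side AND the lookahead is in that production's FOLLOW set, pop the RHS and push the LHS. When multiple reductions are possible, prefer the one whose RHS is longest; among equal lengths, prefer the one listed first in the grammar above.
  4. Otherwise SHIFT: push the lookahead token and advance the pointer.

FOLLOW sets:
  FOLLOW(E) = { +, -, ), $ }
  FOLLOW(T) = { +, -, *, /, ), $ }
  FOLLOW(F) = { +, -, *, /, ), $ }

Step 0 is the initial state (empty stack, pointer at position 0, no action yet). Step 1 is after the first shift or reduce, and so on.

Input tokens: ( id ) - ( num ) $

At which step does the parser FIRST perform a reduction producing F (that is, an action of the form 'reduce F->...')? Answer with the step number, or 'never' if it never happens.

Answer: 3

Derivation:
Step 1: shift (. Stack=[(] ptr=1 lookahead=id remaining=[id ) - ( num ) $]
Step 2: shift id. Stack=[( id] ptr=2 lookahead=) remaining=[) - ( num ) $]
Step 3: reduce F->id. Stack=[( F] ptr=2 lookahead=) remaining=[) - ( num ) $]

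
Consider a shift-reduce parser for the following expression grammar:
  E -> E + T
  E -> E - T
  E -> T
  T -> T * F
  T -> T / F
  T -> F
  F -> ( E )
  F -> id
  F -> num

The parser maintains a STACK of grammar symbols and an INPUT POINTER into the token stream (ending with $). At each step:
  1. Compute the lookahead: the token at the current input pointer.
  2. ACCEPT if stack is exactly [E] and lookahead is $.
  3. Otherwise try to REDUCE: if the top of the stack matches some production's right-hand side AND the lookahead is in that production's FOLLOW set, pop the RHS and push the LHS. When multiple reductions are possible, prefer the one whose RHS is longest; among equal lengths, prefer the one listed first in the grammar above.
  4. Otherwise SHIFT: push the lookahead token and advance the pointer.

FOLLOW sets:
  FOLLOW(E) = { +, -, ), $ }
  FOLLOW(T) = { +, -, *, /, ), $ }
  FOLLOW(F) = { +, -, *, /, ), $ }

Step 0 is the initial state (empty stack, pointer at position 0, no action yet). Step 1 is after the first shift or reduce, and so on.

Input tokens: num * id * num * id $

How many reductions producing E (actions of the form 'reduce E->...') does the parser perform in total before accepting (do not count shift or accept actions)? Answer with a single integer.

Step 1: shift num. Stack=[num] ptr=1 lookahead=* remaining=[* id * num * id $]
Step 2: reduce F->num. Stack=[F] ptr=1 lookahead=* remaining=[* id * num * id $]
Step 3: reduce T->F. Stack=[T] ptr=1 lookahead=* remaining=[* id * num * id $]
Step 4: shift *. Stack=[T *] ptr=2 lookahead=id remaining=[id * num * id $]
Step 5: shift id. Stack=[T * id] ptr=3 lookahead=* remaining=[* num * id $]
Step 6: reduce F->id. Stack=[T * F] ptr=3 lookahead=* remaining=[* num * id $]
Step 7: reduce T->T * F. Stack=[T] ptr=3 lookahead=* remaining=[* num * id $]
Step 8: shift *. Stack=[T *] ptr=4 lookahead=num remaining=[num * id $]
Step 9: shift num. Stack=[T * num] ptr=5 lookahead=* remaining=[* id $]
Step 10: reduce F->num. Stack=[T * F] ptr=5 lookahead=* remaining=[* id $]
Step 11: reduce T->T * F. Stack=[T] ptr=5 lookahead=* remaining=[* id $]
Step 12: shift *. Stack=[T *] ptr=6 lookahead=id remaining=[id $]
Step 13: shift id. Stack=[T * id] ptr=7 lookahead=$ remaining=[$]
Step 14: reduce F->id. Stack=[T * F] ptr=7 lookahead=$ remaining=[$]
Step 15: reduce T->T * F. Stack=[T] ptr=7 lookahead=$ remaining=[$]
Step 16: reduce E->T. Stack=[E] ptr=7 lookahead=$ remaining=[$]
Step 17: accept. Stack=[E] ptr=7 lookahead=$ remaining=[$]

Answer: 1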